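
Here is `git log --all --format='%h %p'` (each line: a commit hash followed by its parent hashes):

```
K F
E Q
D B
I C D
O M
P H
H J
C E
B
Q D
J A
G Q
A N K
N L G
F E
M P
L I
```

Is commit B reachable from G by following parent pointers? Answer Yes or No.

Yes

Ancestors of G (commits reachable by following parents): {B, D, G, Q}.
B is in that set, so it is an ancestor of G.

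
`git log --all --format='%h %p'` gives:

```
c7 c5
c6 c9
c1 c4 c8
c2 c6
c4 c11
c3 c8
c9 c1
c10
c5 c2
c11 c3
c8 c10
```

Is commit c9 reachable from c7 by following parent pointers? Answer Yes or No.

Ancestors of c7 (commits reachable by following parents): {c1, c10, c11, c2, c3, c4, c5, c6, c7, c8, c9}.
c9 is in that set, so it is an ancestor of c7.

Yes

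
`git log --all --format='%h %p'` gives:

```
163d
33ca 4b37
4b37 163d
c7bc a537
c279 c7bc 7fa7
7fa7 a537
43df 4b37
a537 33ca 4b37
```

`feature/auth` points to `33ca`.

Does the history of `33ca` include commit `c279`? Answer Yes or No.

No

Ancestors of 33ca: {163d, 33ca, 4b37}.
c279 is not in that set, so it is not an ancestor of 33ca.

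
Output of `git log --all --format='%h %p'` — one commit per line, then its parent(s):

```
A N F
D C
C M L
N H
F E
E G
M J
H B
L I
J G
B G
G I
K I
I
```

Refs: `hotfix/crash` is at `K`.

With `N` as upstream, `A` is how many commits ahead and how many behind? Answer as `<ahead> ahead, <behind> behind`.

Reachable from A: {A, B, E, F, G, H, I, N}.
Reachable from N: {B, G, H, I, N}.
Only in A's history (ahead): {A, E, F} — 3.
Only in N's history (behind): {} — 0.

3 ahead, 0 behind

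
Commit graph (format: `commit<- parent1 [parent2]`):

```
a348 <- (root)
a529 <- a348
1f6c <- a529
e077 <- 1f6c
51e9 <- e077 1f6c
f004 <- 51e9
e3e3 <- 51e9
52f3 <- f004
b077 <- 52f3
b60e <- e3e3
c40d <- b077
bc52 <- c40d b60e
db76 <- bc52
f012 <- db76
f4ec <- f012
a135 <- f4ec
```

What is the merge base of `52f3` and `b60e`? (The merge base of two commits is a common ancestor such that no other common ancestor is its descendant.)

51e9

Ancestors of 52f3: {1f6c, 51e9, 52f3, a348, a529, e077, f004}.
Ancestors of b60e: {1f6c, 51e9, a348, a529, b60e, e077, e3e3}.
Common ancestors: {1f6c, 51e9, a348, a529, e077}.
Among these, 51e9 is not an ancestor of any other common ancestor — it is the merge base.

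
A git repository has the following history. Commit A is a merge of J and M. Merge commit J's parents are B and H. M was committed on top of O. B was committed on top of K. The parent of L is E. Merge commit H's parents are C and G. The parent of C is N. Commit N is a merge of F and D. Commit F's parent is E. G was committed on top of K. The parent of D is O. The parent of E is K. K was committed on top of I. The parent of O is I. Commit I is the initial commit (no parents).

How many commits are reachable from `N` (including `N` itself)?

Walking parent pointers from N: reachable set = {D, E, F, I, K, N, O}.
That is 7 commits.

7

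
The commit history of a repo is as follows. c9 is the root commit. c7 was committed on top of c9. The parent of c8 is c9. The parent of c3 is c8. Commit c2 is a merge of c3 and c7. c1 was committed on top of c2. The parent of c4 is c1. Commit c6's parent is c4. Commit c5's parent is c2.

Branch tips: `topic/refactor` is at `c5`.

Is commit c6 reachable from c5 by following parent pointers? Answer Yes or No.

No

Ancestors of c5: {c2, c3, c5, c7, c8, c9}.
c6 is not in that set, so it is not an ancestor of c5.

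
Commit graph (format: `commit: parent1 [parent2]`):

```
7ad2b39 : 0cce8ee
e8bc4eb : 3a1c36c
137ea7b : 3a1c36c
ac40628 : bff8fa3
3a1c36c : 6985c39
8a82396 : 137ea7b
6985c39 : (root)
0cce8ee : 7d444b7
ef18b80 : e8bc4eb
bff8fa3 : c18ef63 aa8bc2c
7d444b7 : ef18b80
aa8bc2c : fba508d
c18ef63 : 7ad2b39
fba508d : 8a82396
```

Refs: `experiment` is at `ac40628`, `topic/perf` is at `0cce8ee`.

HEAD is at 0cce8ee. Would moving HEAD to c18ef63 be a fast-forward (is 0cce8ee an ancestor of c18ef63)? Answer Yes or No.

Yes

A fast-forward from 0cce8ee to c18ef63 is possible iff 0cce8ee is an ancestor of c18ef63.
Ancestors of c18ef63: {0cce8ee, 3a1c36c, 6985c39, 7ad2b39, 7d444b7, c18ef63, e8bc4eb, ef18b80}.
0cce8ee is among them, so fast-forward is possible.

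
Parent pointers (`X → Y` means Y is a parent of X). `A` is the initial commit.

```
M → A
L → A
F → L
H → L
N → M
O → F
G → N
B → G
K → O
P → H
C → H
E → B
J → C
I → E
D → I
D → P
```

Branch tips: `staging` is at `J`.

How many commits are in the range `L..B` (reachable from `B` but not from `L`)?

4

Reachable from B: {A, B, G, M, N}.
Reachable from L: {A, L}.
In B's history but not L's: {B, G, M, N} — 4 commits.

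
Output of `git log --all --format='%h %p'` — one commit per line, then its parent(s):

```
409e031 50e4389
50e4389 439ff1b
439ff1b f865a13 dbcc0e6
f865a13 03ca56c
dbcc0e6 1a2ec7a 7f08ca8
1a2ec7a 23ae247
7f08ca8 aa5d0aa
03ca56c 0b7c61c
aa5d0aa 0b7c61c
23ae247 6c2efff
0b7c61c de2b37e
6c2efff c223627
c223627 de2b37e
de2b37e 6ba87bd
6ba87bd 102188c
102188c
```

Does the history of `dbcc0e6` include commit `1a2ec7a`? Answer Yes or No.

Ancestors of dbcc0e6 (commits reachable by following parents): {0b7c61c, 102188c, 1a2ec7a, 23ae247, 6ba87bd, 6c2efff, 7f08ca8, aa5d0aa, c223627, dbcc0e6, de2b37e}.
1a2ec7a is in that set, so it is an ancestor of dbcc0e6.

Yes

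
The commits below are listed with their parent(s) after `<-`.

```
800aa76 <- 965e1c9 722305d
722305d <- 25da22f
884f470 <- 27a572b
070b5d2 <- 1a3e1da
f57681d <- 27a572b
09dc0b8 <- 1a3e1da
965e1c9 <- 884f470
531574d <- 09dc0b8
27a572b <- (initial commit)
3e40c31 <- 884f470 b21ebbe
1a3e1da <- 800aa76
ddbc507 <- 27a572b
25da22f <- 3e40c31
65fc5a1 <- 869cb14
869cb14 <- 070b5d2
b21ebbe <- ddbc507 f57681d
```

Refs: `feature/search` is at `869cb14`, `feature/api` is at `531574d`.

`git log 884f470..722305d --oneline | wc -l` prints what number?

Reachable from 722305d: {25da22f, 27a572b, 3e40c31, 722305d, 884f470, b21ebbe, ddbc507, f57681d}.
Reachable from 884f470: {27a572b, 884f470}.
In 722305d's history but not 884f470's: {25da22f, 3e40c31, 722305d, b21ebbe, ddbc507, f57681d} — 6 commits.

6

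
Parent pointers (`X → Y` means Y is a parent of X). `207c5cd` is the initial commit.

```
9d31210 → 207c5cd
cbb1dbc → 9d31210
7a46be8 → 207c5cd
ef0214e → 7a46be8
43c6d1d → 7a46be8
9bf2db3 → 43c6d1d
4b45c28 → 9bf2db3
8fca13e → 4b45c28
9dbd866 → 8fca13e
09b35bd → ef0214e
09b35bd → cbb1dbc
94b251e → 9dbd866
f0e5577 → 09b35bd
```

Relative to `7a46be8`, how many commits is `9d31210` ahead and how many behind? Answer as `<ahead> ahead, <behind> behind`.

1 ahead, 1 behind

Reachable from 9d31210: {207c5cd, 9d31210}.
Reachable from 7a46be8: {207c5cd, 7a46be8}.
Only in 9d31210's history (ahead): {9d31210} — 1.
Only in 7a46be8's history (behind): {7a46be8} — 1.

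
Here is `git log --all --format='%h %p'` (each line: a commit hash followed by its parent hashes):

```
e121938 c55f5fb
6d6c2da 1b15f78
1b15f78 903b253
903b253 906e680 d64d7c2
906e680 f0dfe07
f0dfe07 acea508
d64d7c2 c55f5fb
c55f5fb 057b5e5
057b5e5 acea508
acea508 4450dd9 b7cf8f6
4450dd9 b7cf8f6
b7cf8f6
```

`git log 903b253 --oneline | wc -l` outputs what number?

9

Walking parent pointers from 903b253: reachable set = {057b5e5, 4450dd9, 903b253, 906e680, acea508, b7cf8f6, c55f5fb, d64d7c2, f0dfe07}.
That is 9 commits.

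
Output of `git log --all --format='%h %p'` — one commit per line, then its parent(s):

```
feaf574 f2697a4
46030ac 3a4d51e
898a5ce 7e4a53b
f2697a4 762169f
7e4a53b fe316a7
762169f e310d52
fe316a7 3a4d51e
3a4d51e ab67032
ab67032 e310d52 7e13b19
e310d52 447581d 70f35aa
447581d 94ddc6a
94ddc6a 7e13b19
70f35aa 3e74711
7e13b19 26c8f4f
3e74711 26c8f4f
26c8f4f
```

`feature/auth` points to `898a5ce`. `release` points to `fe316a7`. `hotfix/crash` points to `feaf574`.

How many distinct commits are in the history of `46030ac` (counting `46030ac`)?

Walking parent pointers from 46030ac: reachable set = {26c8f4f, 3a4d51e, 3e74711, 447581d, 46030ac, 70f35aa, 7e13b19, 94ddc6a, ab67032, e310d52}.
That is 10 commits.

10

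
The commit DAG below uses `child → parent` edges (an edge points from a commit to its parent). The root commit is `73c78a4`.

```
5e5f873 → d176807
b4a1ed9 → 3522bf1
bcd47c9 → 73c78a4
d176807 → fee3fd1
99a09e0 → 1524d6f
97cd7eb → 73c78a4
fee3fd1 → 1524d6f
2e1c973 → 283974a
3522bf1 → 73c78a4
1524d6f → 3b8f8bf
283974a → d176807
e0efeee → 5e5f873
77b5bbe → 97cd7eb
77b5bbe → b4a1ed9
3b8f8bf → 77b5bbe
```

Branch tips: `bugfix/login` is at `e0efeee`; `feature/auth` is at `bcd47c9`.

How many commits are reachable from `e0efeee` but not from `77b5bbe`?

Reachable from e0efeee: {1524d6f, 3522bf1, 3b8f8bf, 5e5f873, 73c78a4, 77b5bbe, 97cd7eb, b4a1ed9, d176807, e0efeee, fee3fd1}.
Reachable from 77b5bbe: {3522bf1, 73c78a4, 77b5bbe, 97cd7eb, b4a1ed9}.
In e0efeee's history but not 77b5bbe's: {1524d6f, 3b8f8bf, 5e5f873, d176807, e0efeee, fee3fd1} — 6 commits.

6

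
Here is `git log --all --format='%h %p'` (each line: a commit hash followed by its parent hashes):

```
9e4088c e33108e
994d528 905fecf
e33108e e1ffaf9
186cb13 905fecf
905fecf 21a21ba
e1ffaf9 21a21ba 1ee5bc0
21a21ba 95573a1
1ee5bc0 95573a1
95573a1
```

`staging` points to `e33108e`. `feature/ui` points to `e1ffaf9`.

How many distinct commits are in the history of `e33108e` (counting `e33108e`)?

5

Walking parent pointers from e33108e: reachable set = {1ee5bc0, 21a21ba, 95573a1, e1ffaf9, e33108e}.
That is 5 commits.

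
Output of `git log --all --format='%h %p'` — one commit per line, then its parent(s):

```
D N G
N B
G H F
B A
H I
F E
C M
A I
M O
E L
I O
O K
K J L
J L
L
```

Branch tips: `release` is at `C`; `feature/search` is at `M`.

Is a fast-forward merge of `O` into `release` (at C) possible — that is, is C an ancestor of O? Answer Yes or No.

No

A fast-forward from C to O is possible iff C is an ancestor of O.
Ancestors of O: {J, K, L, O}.
C is not among them, so fast-forward is not possible.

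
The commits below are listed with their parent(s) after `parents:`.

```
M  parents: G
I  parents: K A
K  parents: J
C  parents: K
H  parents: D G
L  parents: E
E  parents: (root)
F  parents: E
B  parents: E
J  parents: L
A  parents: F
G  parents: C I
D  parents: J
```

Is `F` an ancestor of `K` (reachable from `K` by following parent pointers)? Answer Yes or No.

Ancestors of K: {E, J, K, L}.
F is not in that set, so it is not an ancestor of K.

No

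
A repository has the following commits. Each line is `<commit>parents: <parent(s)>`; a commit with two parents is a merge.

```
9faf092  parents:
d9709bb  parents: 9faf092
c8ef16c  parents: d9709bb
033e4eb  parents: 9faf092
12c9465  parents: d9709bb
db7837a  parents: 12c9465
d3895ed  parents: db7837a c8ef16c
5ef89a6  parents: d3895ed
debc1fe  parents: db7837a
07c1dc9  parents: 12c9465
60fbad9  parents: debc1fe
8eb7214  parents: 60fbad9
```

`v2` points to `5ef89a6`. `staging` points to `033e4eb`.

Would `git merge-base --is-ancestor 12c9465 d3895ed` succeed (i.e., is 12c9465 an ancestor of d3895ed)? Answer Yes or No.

Ancestors of d3895ed (commits reachable by following parents): {12c9465, 9faf092, c8ef16c, d3895ed, d9709bb, db7837a}.
12c9465 is in that set, so it is an ancestor of d3895ed.

Yes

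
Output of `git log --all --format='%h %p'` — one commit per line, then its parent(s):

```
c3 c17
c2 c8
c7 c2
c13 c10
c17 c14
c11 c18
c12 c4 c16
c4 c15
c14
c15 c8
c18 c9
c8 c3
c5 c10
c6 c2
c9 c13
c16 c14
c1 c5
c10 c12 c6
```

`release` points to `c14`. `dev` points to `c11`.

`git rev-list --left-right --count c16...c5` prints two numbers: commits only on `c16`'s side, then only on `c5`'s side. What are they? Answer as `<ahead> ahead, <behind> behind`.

Reachable from c16: {c14, c16}.
Reachable from c5: {c10, c12, c14, c15, c16, c17, c2, c3, c4, c5, c6, c8}.
Only in c16's history (ahead): {} — 0.
Only in c5's history (behind): {c10, c12, c15, c17, c2, c3, c4, c5, c6, c8} — 10.

0 ahead, 10 behind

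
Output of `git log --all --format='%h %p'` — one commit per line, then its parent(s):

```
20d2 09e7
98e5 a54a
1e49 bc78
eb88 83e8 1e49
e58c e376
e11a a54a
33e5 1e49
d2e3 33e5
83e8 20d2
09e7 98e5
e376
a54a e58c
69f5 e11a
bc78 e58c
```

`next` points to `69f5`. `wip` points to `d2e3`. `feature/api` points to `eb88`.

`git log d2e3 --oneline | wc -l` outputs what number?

Walking parent pointers from d2e3: reachable set = {1e49, 33e5, bc78, d2e3, e376, e58c}.
That is 6 commits.

6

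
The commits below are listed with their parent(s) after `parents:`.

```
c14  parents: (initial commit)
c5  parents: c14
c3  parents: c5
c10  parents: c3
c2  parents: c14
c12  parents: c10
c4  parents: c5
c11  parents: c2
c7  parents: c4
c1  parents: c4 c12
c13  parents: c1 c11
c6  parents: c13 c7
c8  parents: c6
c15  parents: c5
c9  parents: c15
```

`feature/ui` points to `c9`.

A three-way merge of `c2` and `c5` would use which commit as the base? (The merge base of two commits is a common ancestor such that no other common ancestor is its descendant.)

c14

Ancestors of c2: {c14, c2}.
Ancestors of c5: {c14, c5}.
Common ancestors: {c14}.
The only common ancestor is c14, so it is the merge base.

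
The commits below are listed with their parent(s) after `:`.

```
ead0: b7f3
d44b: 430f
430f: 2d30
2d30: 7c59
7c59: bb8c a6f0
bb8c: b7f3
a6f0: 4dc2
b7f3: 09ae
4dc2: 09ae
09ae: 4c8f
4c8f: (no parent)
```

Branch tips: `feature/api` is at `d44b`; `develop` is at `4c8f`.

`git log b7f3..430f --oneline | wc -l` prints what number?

Reachable from 430f: {09ae, 2d30, 430f, 4c8f, 4dc2, 7c59, a6f0, b7f3, bb8c}.
Reachable from b7f3: {09ae, 4c8f, b7f3}.
In 430f's history but not b7f3's: {2d30, 430f, 4dc2, 7c59, a6f0, bb8c} — 6 commits.

6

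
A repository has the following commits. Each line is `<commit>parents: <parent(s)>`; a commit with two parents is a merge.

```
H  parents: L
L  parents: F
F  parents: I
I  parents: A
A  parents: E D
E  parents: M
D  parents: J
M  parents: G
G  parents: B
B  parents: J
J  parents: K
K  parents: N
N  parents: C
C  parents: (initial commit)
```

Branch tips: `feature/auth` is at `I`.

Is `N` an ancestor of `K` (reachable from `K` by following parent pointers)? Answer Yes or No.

Ancestors of K (commits reachable by following parents): {C, K, N}.
N is in that set, so it is an ancestor of K.

Yes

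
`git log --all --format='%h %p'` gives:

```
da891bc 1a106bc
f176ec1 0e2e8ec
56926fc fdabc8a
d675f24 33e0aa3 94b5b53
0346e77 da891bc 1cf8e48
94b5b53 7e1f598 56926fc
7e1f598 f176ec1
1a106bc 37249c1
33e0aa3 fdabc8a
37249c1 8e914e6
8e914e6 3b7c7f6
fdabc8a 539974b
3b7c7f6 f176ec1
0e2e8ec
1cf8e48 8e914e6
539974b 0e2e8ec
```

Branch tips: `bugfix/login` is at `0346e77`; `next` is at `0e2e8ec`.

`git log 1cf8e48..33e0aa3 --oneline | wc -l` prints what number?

Reachable from 33e0aa3: {0e2e8ec, 33e0aa3, 539974b, fdabc8a}.
Reachable from 1cf8e48: {0e2e8ec, 1cf8e48, 3b7c7f6, 8e914e6, f176ec1}.
In 33e0aa3's history but not 1cf8e48's: {33e0aa3, 539974b, fdabc8a} — 3 commits.

3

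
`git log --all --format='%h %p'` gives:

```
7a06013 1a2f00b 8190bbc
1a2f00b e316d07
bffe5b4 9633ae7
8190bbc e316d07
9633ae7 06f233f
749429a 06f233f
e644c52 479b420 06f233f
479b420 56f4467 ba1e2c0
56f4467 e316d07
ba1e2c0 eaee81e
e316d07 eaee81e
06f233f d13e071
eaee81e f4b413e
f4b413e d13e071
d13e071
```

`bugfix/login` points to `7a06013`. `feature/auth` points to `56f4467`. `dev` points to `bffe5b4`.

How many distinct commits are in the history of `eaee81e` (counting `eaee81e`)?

Walking parent pointers from eaee81e: reachable set = {d13e071, eaee81e, f4b413e}.
That is 3 commits.

3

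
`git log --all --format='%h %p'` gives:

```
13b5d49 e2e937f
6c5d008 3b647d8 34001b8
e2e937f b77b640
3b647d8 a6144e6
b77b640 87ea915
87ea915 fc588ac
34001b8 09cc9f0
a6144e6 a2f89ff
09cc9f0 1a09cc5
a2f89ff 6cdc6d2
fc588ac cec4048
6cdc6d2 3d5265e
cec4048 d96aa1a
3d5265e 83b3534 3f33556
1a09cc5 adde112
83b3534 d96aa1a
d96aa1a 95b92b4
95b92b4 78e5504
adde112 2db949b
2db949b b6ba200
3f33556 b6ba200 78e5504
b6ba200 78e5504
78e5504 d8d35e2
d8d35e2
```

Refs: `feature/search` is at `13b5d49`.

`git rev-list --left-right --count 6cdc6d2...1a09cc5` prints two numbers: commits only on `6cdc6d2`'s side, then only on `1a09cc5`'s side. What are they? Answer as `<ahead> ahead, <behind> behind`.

6 ahead, 3 behind

Reachable from 6cdc6d2: {3d5265e, 3f33556, 6cdc6d2, 78e5504, 83b3534, 95b92b4, b6ba200, d8d35e2, d96aa1a}.
Reachable from 1a09cc5: {1a09cc5, 2db949b, 78e5504, adde112, b6ba200, d8d35e2}.
Only in 6cdc6d2's history (ahead): {3d5265e, 3f33556, 6cdc6d2, 83b3534, 95b92b4, d96aa1a} — 6.
Only in 1a09cc5's history (behind): {1a09cc5, 2db949b, adde112} — 3.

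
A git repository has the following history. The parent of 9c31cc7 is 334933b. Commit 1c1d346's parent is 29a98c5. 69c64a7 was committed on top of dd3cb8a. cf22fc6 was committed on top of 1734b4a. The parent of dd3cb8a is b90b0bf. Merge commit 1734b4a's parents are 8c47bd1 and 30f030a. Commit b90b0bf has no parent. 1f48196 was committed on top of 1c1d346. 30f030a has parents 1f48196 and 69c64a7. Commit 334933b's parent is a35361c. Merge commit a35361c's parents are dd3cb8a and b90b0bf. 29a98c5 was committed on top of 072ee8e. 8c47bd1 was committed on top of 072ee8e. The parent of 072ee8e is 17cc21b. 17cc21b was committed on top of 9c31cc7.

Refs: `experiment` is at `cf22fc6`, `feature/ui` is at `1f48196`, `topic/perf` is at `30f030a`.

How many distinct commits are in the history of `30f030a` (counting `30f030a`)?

12

Walking parent pointers from 30f030a: reachable set = {072ee8e, 17cc21b, 1c1d346, 1f48196, 29a98c5, 30f030a, 334933b, 69c64a7, 9c31cc7, a35361c, b90b0bf, dd3cb8a}.
That is 12 commits.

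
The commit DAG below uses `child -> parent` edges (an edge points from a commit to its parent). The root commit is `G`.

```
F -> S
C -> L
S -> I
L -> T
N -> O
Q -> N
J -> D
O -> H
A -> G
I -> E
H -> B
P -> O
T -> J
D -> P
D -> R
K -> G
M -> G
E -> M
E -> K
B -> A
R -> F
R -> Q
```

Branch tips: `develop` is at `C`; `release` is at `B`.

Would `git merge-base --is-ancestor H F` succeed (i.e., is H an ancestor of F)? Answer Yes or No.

No

Ancestors of F: {E, F, G, I, K, M, S}.
H is not in that set, so it is not an ancestor of F.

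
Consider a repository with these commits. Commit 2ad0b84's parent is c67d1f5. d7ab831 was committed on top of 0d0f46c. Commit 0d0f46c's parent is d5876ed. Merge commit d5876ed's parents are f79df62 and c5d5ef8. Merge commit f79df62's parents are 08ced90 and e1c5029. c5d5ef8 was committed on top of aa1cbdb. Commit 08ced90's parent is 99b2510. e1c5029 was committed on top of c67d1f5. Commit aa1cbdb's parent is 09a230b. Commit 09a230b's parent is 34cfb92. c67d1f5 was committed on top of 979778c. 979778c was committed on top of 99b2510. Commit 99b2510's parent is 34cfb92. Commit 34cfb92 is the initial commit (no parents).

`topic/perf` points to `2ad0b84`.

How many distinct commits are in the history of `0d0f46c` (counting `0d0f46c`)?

Walking parent pointers from 0d0f46c: reachable set = {08ced90, 09a230b, 0d0f46c, 34cfb92, 979778c, 99b2510, aa1cbdb, c5d5ef8, c67d1f5, d5876ed, e1c5029, f79df62}.
That is 12 commits.

12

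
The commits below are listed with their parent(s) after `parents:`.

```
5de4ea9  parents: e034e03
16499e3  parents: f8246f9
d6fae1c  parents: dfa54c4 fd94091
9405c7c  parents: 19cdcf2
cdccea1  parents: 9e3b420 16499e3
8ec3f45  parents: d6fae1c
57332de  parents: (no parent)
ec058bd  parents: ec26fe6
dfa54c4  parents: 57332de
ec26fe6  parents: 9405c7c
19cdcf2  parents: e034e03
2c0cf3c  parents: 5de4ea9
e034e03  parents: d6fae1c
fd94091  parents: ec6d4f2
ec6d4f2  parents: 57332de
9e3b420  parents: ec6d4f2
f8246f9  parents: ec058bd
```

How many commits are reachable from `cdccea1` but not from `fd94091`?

Reachable from cdccea1: {16499e3, 19cdcf2, 57332de, 9405c7c, 9e3b420, cdccea1, d6fae1c, dfa54c4, e034e03, ec058bd, ec26fe6, ec6d4f2, f8246f9, fd94091}.
Reachable from fd94091: {57332de, ec6d4f2, fd94091}.
In cdccea1's history but not fd94091's: {16499e3, 19cdcf2, 9405c7c, 9e3b420, cdccea1, d6fae1c, dfa54c4, e034e03, ec058bd, ec26fe6, f8246f9} — 11 commits.

11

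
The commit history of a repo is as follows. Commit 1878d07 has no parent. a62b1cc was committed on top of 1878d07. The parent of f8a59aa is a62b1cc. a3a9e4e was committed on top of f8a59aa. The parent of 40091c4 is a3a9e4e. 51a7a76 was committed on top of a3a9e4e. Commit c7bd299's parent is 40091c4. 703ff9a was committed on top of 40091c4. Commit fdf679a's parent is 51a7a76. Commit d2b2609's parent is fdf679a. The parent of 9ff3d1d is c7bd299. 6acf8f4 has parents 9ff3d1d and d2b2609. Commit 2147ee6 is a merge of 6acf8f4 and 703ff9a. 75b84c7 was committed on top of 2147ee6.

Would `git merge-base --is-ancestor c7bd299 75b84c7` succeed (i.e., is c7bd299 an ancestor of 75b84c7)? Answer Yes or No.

Yes

Ancestors of 75b84c7 (commits reachable by following parents): {1878d07, 2147ee6, 40091c4, 51a7a76, 6acf8f4, 703ff9a, 75b84c7, 9ff3d1d, a3a9e4e, a62b1cc, c7bd299, d2b2609, f8a59aa, fdf679a}.
c7bd299 is in that set, so it is an ancestor of 75b84c7.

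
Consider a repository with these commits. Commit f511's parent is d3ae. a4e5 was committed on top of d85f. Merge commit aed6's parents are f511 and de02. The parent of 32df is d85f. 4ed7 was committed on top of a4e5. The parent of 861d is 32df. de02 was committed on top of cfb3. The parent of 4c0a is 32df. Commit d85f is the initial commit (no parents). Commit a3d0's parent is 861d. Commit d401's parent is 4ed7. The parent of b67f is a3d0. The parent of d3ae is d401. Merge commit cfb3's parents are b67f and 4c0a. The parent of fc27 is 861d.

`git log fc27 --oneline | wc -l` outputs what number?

4

Walking parent pointers from fc27: reachable set = {32df, 861d, d85f, fc27}.
That is 4 commits.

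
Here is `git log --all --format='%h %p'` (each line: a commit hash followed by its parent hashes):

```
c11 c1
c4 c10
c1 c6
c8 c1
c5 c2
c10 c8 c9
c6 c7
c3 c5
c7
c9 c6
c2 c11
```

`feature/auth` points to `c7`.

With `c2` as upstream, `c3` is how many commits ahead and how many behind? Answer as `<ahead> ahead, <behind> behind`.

Reachable from c3: {c1, c11, c2, c3, c5, c6, c7}.
Reachable from c2: {c1, c11, c2, c6, c7}.
Only in c3's history (ahead): {c3, c5} — 2.
Only in c2's history (behind): {} — 0.

2 ahead, 0 behind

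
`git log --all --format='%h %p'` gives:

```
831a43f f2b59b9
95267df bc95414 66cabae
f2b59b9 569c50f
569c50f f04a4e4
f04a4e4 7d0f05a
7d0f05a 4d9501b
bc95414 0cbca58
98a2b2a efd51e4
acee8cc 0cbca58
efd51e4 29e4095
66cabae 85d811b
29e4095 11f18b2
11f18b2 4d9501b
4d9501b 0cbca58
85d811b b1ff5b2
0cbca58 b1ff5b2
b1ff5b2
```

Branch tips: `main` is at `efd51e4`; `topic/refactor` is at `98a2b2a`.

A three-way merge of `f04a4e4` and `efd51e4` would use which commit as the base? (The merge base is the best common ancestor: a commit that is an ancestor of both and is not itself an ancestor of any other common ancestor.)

Ancestors of f04a4e4: {0cbca58, 4d9501b, 7d0f05a, b1ff5b2, f04a4e4}.
Ancestors of efd51e4: {0cbca58, 11f18b2, 29e4095, 4d9501b, b1ff5b2, efd51e4}.
Common ancestors: {0cbca58, 4d9501b, b1ff5b2}.
Among these, 4d9501b is not an ancestor of any other common ancestor — it is the merge base.

4d9501b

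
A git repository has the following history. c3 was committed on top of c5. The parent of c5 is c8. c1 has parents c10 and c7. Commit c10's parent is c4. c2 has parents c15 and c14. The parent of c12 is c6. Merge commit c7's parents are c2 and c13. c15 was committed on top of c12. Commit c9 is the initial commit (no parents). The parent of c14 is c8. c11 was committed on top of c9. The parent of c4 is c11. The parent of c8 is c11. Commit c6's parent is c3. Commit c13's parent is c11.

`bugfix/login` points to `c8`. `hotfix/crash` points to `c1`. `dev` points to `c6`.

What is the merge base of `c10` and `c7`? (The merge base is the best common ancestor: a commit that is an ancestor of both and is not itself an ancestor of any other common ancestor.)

Ancestors of c10: {c10, c11, c4, c9}.
Ancestors of c7: {c11, c12, c13, c14, c15, c2, c3, c5, c6, c7, c8, c9}.
Common ancestors: {c11, c9}.
Among these, c11 is not an ancestor of any other common ancestor — it is the merge base.

c11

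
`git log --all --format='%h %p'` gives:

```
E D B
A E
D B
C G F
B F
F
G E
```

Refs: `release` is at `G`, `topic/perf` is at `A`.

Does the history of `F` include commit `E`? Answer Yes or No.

Ancestors of F: {F}.
E is not in that set, so it is not an ancestor of F.

No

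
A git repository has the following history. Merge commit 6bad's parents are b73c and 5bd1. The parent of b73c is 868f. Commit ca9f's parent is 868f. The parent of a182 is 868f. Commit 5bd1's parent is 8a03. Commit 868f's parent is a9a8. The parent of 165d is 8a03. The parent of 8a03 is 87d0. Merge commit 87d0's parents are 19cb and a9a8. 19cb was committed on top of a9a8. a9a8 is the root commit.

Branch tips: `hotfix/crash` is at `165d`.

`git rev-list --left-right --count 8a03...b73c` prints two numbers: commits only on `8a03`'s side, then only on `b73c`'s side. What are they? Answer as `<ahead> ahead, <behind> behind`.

3 ahead, 2 behind

Reachable from 8a03: {19cb, 87d0, 8a03, a9a8}.
Reachable from b73c: {868f, a9a8, b73c}.
Only in 8a03's history (ahead): {19cb, 87d0, 8a03} — 3.
Only in b73c's history (behind): {868f, b73c} — 2.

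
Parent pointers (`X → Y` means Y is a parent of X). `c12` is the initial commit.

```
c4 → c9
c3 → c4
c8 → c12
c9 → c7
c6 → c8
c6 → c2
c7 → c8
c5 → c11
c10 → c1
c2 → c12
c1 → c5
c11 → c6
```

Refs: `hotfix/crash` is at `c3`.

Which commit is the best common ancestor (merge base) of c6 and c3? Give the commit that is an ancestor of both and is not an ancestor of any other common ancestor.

c8

Ancestors of c6: {c12, c2, c6, c8}.
Ancestors of c3: {c12, c3, c4, c7, c8, c9}.
Common ancestors: {c12, c8}.
Among these, c8 is not an ancestor of any other common ancestor — it is the merge base.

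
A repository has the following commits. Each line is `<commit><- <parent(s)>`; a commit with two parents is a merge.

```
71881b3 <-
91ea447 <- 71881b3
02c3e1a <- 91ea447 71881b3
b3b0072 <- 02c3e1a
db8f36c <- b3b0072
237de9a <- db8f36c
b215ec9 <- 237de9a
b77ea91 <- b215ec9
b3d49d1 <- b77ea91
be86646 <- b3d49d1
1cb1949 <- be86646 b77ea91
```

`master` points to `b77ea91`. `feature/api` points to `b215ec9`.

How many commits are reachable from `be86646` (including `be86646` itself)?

10

Walking parent pointers from be86646: reachable set = {02c3e1a, 237de9a, 71881b3, 91ea447, b215ec9, b3b0072, b3d49d1, b77ea91, be86646, db8f36c}.
That is 10 commits.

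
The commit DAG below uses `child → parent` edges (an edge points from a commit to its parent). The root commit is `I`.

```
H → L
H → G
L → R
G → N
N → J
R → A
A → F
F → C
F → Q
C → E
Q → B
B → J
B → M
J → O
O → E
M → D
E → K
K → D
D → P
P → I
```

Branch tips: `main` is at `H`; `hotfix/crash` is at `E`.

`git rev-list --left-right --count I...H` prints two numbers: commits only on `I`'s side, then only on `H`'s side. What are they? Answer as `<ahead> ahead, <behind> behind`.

0 ahead, 17 behind

Reachable from I: {I}.
Reachable from H: {A, B, C, D, E, F, G, H, I, J, K, L, M, N, O, P, Q, R}.
Only in I's history (ahead): {} — 0.
Only in H's history (behind): {A, B, C, D, E, F, G, H, J, K, L, M, N, O, P, Q, R} — 17.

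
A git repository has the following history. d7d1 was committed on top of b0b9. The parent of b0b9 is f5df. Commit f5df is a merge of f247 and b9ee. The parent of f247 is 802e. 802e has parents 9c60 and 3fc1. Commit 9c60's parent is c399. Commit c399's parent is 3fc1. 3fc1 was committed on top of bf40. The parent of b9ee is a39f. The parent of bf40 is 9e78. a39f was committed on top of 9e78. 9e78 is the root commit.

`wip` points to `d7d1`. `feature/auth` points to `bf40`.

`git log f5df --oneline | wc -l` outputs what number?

Walking parent pointers from f5df: reachable set = {3fc1, 802e, 9c60, 9e78, a39f, b9ee, bf40, c399, f247, f5df}.
That is 10 commits.

10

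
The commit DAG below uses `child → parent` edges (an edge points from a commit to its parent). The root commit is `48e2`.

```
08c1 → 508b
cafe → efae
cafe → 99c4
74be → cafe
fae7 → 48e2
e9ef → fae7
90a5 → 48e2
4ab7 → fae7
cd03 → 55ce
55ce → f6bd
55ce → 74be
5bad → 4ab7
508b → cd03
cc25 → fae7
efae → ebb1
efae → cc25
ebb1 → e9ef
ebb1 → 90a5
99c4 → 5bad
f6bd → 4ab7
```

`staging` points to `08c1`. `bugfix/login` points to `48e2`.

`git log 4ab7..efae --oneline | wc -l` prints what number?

5

Reachable from efae: {48e2, 90a5, cc25, e9ef, ebb1, efae, fae7}.
Reachable from 4ab7: {48e2, 4ab7, fae7}.
In efae's history but not 4ab7's: {90a5, cc25, e9ef, ebb1, efae} — 5 commits.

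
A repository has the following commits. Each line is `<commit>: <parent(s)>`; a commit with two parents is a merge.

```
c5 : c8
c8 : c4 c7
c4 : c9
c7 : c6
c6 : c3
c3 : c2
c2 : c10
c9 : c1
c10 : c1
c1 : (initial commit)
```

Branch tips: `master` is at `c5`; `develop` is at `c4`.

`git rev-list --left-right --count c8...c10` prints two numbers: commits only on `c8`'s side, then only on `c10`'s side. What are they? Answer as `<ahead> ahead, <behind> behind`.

7 ahead, 0 behind

Reachable from c8: {c1, c10, c2, c3, c4, c6, c7, c8, c9}.
Reachable from c10: {c1, c10}.
Only in c8's history (ahead): {c2, c3, c4, c6, c7, c8, c9} — 7.
Only in c10's history (behind): {} — 0.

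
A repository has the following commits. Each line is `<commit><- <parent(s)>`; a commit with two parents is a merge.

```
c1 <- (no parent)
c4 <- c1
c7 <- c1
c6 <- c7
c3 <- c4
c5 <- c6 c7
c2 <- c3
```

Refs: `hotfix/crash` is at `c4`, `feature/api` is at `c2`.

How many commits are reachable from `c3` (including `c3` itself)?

Walking parent pointers from c3: reachable set = {c1, c3, c4}.
That is 3 commits.

3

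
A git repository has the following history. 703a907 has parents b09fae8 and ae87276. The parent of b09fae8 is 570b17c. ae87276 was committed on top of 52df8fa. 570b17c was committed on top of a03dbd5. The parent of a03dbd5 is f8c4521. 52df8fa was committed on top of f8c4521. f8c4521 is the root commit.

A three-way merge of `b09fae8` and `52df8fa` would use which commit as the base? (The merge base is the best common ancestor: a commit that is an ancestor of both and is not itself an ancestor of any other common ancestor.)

Ancestors of b09fae8: {570b17c, a03dbd5, b09fae8, f8c4521}.
Ancestors of 52df8fa: {52df8fa, f8c4521}.
Common ancestors: {f8c4521}.
The only common ancestor is f8c4521, so it is the merge base.

f8c4521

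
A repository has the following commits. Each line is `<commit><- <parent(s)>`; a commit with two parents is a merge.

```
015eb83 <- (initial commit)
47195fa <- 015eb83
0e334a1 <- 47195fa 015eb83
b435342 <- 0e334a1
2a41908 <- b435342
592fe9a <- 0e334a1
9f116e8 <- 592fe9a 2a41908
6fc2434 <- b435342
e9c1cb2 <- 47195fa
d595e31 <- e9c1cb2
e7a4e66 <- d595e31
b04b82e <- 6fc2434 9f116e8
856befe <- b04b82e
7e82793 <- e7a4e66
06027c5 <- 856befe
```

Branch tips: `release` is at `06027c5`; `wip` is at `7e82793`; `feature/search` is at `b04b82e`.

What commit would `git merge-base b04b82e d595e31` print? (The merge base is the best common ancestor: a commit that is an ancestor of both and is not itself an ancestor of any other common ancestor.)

Ancestors of b04b82e: {015eb83, 0e334a1, 2a41908, 47195fa, 592fe9a, 6fc2434, 9f116e8, b04b82e, b435342}.
Ancestors of d595e31: {015eb83, 47195fa, d595e31, e9c1cb2}.
Common ancestors: {015eb83, 47195fa}.
Among these, 47195fa is not an ancestor of any other common ancestor — it is the merge base.

47195fa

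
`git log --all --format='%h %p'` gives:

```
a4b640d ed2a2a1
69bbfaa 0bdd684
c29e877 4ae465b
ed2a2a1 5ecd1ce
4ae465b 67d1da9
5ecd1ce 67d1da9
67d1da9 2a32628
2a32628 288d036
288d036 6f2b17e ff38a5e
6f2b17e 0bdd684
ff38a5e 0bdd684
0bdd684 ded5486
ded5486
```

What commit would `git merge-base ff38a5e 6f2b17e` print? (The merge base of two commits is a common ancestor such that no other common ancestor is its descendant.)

0bdd684

Ancestors of ff38a5e: {0bdd684, ded5486, ff38a5e}.
Ancestors of 6f2b17e: {0bdd684, 6f2b17e, ded5486}.
Common ancestors: {0bdd684, ded5486}.
Among these, 0bdd684 is not an ancestor of any other common ancestor — it is the merge base.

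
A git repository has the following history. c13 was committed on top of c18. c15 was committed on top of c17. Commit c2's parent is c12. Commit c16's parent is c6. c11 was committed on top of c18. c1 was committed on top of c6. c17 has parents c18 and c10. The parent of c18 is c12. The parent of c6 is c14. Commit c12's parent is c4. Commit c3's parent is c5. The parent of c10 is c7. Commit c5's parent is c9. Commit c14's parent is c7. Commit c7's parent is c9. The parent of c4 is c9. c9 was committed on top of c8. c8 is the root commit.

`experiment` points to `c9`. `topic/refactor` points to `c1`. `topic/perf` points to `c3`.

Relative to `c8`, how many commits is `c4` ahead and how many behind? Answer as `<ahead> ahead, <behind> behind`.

Reachable from c4: {c4, c8, c9}.
Reachable from c8: {c8}.
Only in c4's history (ahead): {c4, c9} — 2.
Only in c8's history (behind): {} — 0.

2 ahead, 0 behind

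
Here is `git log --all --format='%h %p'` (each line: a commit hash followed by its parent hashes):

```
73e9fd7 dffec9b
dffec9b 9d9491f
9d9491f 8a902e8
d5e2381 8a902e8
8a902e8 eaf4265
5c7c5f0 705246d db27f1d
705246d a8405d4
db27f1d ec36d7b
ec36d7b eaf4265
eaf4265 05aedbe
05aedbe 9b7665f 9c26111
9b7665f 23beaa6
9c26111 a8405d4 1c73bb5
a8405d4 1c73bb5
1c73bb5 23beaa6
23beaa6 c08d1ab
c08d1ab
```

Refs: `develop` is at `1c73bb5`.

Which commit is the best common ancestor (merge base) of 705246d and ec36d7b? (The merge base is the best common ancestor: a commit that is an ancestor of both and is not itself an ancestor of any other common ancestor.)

a8405d4

Ancestors of 705246d: {1c73bb5, 23beaa6, 705246d, a8405d4, c08d1ab}.
Ancestors of ec36d7b: {05aedbe, 1c73bb5, 23beaa6, 9b7665f, 9c26111, a8405d4, c08d1ab, eaf4265, ec36d7b}.
Common ancestors: {1c73bb5, 23beaa6, a8405d4, c08d1ab}.
Among these, a8405d4 is not an ancestor of any other common ancestor — it is the merge base.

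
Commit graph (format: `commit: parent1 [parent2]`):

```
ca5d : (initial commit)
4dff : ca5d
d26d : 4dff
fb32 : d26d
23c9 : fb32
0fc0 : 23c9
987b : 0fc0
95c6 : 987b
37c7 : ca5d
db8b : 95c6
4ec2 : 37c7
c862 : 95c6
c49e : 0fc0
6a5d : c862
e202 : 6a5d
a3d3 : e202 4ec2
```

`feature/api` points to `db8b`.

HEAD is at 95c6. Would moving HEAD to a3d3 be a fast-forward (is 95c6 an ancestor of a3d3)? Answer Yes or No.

Yes

A fast-forward from 95c6 to a3d3 is possible iff 95c6 is an ancestor of a3d3.
Ancestors of a3d3: {0fc0, 23c9, 37c7, 4dff, 4ec2, 6a5d, 95c6, 987b, a3d3, c862, ca5d, d26d, e202, fb32}.
95c6 is among them, so fast-forward is possible.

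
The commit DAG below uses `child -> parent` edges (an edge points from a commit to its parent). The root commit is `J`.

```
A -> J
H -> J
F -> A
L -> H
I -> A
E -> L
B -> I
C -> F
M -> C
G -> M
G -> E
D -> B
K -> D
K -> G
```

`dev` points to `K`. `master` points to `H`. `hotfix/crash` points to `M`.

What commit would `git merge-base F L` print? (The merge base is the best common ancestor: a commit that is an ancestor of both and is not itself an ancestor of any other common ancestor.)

Ancestors of F: {A, F, J}.
Ancestors of L: {H, J, L}.
Common ancestors: {J}.
The only common ancestor is J, so it is the merge base.

J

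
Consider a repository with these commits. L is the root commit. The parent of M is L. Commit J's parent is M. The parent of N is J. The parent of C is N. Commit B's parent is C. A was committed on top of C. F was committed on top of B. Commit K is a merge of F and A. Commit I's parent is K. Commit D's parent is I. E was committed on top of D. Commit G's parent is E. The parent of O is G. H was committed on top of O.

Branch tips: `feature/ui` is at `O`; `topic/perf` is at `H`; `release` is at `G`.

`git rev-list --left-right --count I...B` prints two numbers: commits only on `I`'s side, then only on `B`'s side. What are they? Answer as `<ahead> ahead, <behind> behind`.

Reachable from I: {A, B, C, F, I, J, K, L, M, N}.
Reachable from B: {B, C, J, L, M, N}.
Only in I's history (ahead): {A, F, I, K} — 4.
Only in B's history (behind): {} — 0.

4 ahead, 0 behind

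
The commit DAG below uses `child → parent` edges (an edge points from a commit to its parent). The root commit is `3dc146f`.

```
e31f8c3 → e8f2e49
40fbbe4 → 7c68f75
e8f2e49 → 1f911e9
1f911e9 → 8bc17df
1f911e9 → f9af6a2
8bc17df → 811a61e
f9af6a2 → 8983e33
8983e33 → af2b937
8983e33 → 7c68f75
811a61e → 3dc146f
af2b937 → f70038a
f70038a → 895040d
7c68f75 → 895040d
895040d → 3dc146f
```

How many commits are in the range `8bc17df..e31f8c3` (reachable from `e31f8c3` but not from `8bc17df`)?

9

Reachable from e31f8c3: {1f911e9, 3dc146f, 7c68f75, 811a61e, 895040d, 8983e33, 8bc17df, af2b937, e31f8c3, e8f2e49, f70038a, f9af6a2}.
Reachable from 8bc17df: {3dc146f, 811a61e, 8bc17df}.
In e31f8c3's history but not 8bc17df's: {1f911e9, 7c68f75, 895040d, 8983e33, af2b937, e31f8c3, e8f2e49, f70038a, f9af6a2} — 9 commits.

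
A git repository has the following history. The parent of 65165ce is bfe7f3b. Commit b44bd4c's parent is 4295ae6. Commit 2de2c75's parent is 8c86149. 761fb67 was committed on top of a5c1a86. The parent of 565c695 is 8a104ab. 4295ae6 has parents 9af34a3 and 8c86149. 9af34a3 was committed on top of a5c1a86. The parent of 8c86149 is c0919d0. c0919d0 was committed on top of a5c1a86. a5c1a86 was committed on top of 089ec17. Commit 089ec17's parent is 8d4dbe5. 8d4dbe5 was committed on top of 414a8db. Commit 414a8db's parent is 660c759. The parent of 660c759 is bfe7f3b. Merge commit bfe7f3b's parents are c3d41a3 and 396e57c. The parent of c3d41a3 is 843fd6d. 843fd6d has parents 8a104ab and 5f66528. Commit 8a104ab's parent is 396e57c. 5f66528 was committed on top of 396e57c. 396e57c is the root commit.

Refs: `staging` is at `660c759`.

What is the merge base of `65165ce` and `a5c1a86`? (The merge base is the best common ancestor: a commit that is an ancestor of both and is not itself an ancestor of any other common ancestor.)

Ancestors of 65165ce: {396e57c, 5f66528, 65165ce, 843fd6d, 8a104ab, bfe7f3b, c3d41a3}.
Ancestors of a5c1a86: {089ec17, 396e57c, 414a8db, 5f66528, 660c759, 843fd6d, 8a104ab, 8d4dbe5, a5c1a86, bfe7f3b, c3d41a3}.
Common ancestors: {396e57c, 5f66528, 843fd6d, 8a104ab, bfe7f3b, c3d41a3}.
Among these, bfe7f3b is not an ancestor of any other common ancestor — it is the merge base.

bfe7f3b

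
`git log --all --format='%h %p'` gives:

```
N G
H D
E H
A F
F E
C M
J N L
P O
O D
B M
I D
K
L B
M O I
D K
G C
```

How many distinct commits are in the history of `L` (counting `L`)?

7

Walking parent pointers from L: reachable set = {B, D, I, K, L, M, O}.
That is 7 commits.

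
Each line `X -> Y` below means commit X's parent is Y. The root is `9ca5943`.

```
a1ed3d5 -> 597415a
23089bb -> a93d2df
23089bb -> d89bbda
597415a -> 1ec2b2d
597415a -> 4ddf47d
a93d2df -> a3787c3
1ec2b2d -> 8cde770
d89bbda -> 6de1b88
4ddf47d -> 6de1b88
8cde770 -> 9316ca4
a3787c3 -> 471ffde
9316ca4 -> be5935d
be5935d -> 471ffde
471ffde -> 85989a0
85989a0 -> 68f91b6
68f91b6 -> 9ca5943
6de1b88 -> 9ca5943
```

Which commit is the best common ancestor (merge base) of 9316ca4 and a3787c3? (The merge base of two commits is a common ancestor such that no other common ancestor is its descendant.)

471ffde

Ancestors of 9316ca4: {471ffde, 68f91b6, 85989a0, 9316ca4, 9ca5943, be5935d}.
Ancestors of a3787c3: {471ffde, 68f91b6, 85989a0, 9ca5943, a3787c3}.
Common ancestors: {471ffde, 68f91b6, 85989a0, 9ca5943}.
Among these, 471ffde is not an ancestor of any other common ancestor — it is the merge base.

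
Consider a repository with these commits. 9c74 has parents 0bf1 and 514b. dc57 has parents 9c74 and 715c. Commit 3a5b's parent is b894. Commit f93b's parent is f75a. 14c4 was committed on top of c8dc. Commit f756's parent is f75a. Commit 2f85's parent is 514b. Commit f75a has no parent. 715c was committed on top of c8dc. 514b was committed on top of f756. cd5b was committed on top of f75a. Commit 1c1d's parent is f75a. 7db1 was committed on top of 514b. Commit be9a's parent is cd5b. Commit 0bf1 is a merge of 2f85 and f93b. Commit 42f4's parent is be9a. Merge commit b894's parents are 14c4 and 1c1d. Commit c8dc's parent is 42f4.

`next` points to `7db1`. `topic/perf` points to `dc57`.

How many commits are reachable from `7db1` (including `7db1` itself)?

4

Walking parent pointers from 7db1: reachable set = {514b, 7db1, f756, f75a}.
That is 4 commits.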